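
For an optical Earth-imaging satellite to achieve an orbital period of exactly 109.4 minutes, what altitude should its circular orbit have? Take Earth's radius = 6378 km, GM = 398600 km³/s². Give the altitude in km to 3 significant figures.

T = 109.4 min = 6564.0 s.
From T = 2π√(a³/μ): a = (μ T²/4π²)^(1/3) = (398600 × 6564.0² / 4π²)^(1/3) = 7577 km.
Altitude h = a − R = 7577 − 6378 = 1199 km.

1200 km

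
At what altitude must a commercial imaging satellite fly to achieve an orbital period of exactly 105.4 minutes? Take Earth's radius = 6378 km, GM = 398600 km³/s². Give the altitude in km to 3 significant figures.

1010 km

T = 105.4 min = 6324.0 s.
From T = 2π√(a³/μ): a = (μ T²/4π²)^(1/3) = (398600 × 6324.0² / 4π²)^(1/3) = 7391 km.
Altitude h = a − R = 7391 − 6378 = 1013 km.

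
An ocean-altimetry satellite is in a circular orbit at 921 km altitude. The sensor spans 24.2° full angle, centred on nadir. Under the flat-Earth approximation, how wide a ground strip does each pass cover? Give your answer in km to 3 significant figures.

395 km

Half-angle = 24.2°/2 = 12.1°.
Swath width ≈ 2h·tan(θ/2) = 2 × 921 × tan(12.1°) = 394.9 km.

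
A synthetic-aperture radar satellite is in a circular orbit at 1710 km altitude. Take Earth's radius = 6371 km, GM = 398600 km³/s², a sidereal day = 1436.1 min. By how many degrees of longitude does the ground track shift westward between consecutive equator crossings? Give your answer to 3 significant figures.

30.2°

Semi-major axis a = 6371 + 1710 = 8081 km. Period T = 2π√(a³/μ) = 2π√(8081³/398600) = 7229.5 s = 120.49 min.
During one orbit Earth rotates (7229.5 / 86166) × 360° = 30.20°.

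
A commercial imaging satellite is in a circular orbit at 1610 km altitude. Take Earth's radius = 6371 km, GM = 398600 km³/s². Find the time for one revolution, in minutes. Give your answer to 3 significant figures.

118 min

Semi-major axis a = 6371 + 1610 = 7981 km. Period T = 2π√(a³/μ) = 2π√(7981³/398600) = 7095.7 s = 118.26 min.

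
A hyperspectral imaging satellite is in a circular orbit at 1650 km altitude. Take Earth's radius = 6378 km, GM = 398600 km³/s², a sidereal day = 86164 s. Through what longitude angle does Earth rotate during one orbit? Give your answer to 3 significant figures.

29.9°

Semi-major axis a = 6378 + 1650 = 8028 km. Period T = 2π√(a³/μ) = 2π√(8028³/398600) = 7158.5 s = 119.31 min.
During one orbit Earth rotates (7158.5 / 86164) × 360° = 29.91°.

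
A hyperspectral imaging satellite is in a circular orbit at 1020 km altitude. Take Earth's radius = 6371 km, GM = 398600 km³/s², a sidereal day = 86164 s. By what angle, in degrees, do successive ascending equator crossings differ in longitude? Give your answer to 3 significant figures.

Semi-major axis a = 6371 + 1020 = 7391 km. Period T = 2π√(a³/μ) = 2π√(7391³/398600) = 6323.6 s = 105.39 min.
During one orbit Earth rotates (6323.6 / 86164) × 360° = 26.42°.

26.4°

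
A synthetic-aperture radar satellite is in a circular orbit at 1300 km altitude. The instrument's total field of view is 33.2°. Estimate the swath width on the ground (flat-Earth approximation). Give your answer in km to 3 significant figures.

Half-angle = 33.2°/2 = 16.6°.
Swath width ≈ 2h·tan(θ/2) = 2 × 1300 × tan(16.6°) = 775.1 km.

775 km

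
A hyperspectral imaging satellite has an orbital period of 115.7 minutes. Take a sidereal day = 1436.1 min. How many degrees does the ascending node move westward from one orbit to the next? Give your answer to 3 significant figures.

T = 115.7 min = 6942.0 s.
During one orbit Earth rotates (6942.0 / 86166) × 360° = 29.00°.

29.0°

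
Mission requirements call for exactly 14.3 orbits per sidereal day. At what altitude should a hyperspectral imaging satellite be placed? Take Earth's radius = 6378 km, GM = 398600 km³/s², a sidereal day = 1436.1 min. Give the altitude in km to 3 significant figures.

Required period T = 86166 / 14.3 = 6025.6 s.
From T = 2π√(a³/μ): a = (μ T²/4π²)^(1/3) = (398600 × 6025.6² / 4π²)^(1/3) = 7157 km.
Altitude h = a − R = 7157 − 6378 = 779 km.

779 km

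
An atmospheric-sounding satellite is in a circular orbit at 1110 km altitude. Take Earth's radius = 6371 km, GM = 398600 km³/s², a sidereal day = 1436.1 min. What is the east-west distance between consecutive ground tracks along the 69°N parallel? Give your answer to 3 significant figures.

Semi-major axis a = 6371 + 1110 = 7481 km. Period T = 2π√(a³/μ) = 2π√(7481³/398600) = 6439.5 s = 107.32 min.
Node shift per orbit = (6439.5/86166) × 360° = 26.90°.
Equatorial spacing = 26.90 × 111.2 km/° = 2992 km.
At 69° latitude, spacing = 2992 × cos(69°) = 1072 km.

1070 km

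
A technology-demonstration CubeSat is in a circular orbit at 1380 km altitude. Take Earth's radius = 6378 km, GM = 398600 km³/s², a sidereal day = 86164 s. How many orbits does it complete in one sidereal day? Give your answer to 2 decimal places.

Semi-major axis a = 6378 + 1380 = 7758 km. Period T = 2π√(a³/μ) = 2π√(7758³/398600) = 6800.4 s = 113.34 min.
Orbits per sidereal day = 86164 / 6800.4 = 12.670.

12.67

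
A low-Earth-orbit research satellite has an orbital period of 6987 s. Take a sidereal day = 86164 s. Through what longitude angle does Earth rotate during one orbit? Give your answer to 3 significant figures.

During one orbit Earth rotates (6987.0 / 86164) × 360° = 29.19°.

29.2°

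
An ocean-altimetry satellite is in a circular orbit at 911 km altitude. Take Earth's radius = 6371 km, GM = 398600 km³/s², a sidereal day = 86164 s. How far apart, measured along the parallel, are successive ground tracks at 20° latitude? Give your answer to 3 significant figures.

Semi-major axis a = 6371 + 911 = 7282 km. Period T = 2π√(a³/μ) = 2π√(7282³/398600) = 6184.3 s = 103.07 min.
Node shift per orbit = (6184.3/86164) × 360° = 25.84°.
Equatorial spacing = 25.84 × 111.2 km/° = 2873 km.
At 20° latitude, spacing = 2873 × cos(20°) = 2700 km.

2700 km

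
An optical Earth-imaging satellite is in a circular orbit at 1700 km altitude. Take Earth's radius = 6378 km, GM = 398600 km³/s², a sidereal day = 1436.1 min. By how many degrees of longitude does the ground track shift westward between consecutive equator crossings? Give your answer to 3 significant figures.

30.2°

Semi-major axis a = 6378 + 1700 = 8078 km. Period T = 2π√(a³/μ) = 2π√(8078³/398600) = 7225.5 s = 120.42 min.
During one orbit Earth rotates (7225.5 / 86166) × 360° = 30.19°.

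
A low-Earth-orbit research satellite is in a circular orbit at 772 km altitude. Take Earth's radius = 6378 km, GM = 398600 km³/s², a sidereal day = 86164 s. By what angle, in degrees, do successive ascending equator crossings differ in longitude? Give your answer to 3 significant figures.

25.1°

Semi-major axis a = 6378 + 772 = 7150 km. Period T = 2π√(a³/μ) = 2π√(7150³/398600) = 6016.9 s = 100.28 min.
During one orbit Earth rotates (6016.9 / 86164) × 360° = 25.14°.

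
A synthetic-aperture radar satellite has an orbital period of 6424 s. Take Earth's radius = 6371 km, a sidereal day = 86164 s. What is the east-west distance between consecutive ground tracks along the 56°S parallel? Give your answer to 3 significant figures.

Node shift per orbit = (6424.0/86164) × 360° = 26.84°.
Equatorial spacing = 26.84 × 111.2 km/° = 2984 km.
At 56° latitude, spacing = 2984 × cos(56°) = 1669 km.

1670 km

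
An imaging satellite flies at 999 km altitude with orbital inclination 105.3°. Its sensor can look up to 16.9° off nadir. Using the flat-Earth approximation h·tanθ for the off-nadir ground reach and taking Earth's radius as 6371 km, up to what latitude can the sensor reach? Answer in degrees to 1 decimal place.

77.4°

Retrograde orbit: the ground track reaches ±(180° − i) = ±(180 − 105.3) = ±74.7°.
Sensor half-swath on the ground ≈ 999·tan(16.9°) = 304 km = 2.73° of latitude.
Maximum observable latitude ≈ 74.7 + 2.73 = 77.4°.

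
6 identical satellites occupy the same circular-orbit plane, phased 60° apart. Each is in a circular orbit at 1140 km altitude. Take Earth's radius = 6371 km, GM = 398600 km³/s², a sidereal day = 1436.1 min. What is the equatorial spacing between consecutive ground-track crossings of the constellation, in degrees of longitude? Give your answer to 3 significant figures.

4.51°

Semi-major axis a = 6371 + 1140 = 7511 km. Period T = 2π√(a³/μ) = 2π√(7511³/398600) = 6478.3 s = 107.97 min.
Single-satellite node shift = (6478.3/86166) × 360° = 27.07°.
With 6 satellites evenly phased, successive equator crossings are 27.07/6 = 4.511° apart.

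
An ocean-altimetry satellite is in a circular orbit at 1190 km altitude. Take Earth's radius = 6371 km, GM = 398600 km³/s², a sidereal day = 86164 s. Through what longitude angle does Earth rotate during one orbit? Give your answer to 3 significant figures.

Semi-major axis a = 6371 + 1190 = 7561 km. Period T = 2π√(a³/μ) = 2π√(7561³/398600) = 6543.0 s = 109.05 min.
During one orbit Earth rotates (6543.0 / 86164) × 360° = 27.34°.

27.3°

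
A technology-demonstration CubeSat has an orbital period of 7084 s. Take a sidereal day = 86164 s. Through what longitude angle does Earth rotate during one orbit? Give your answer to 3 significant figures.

During one orbit Earth rotates (7084.0 / 86164) × 360° = 29.60°.

29.6°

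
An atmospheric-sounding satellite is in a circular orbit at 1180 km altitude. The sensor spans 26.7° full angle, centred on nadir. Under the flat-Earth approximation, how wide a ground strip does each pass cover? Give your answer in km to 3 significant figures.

Half-angle = 26.7°/2 = 13.35°.
Swath width ≈ 2h·tan(θ/2) = 2 × 1180 × tan(13.35°) = 560.1 km.

560 km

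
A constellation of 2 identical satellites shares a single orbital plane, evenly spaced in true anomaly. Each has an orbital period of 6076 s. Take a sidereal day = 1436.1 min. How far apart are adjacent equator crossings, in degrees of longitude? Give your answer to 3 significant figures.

12.7°

Single-satellite node shift = (6076.0/86166) × 360° = 25.39°.
With 2 satellites evenly phased, successive equator crossings are 25.39/2 = 12.693° apart.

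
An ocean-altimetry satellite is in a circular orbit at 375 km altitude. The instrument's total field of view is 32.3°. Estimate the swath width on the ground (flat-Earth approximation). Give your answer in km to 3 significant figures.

217 km

Half-angle = 32.3°/2 = 16.15°.
Swath width ≈ 2h·tan(θ/2) = 2 × 375 × tan(16.15°) = 217.2 km.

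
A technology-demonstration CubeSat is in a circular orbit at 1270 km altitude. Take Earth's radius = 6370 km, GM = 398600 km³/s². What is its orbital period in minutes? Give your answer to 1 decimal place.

110.8 min

Semi-major axis a = 6370 + 1270 = 7640 km. Period T = 2π√(a³/μ) = 2π√(7640³/398600) = 6645.9 s = 110.76 min.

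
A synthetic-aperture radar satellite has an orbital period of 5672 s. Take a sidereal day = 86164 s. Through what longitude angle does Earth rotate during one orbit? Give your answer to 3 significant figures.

23.7°

During one orbit Earth rotates (5672.0 / 86164) × 360° = 23.70°.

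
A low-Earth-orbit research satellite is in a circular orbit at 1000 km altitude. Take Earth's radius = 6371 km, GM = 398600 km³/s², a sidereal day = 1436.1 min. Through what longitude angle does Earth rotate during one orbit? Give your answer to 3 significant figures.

Semi-major axis a = 6371 + 1000 = 7371 km. Period T = 2π√(a³/μ) = 2π√(7371³/398600) = 6298.0 s = 104.97 min.
During one orbit Earth rotates (6298.0 / 86166) × 360° = 26.31°.

26.3°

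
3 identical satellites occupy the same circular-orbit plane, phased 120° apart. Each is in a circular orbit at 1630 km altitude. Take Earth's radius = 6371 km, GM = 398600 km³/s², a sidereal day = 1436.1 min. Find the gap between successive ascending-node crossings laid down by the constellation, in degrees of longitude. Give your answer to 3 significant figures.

Semi-major axis a = 6371 + 1630 = 8001 km. Period T = 2π√(a³/μ) = 2π√(8001³/398600) = 7122.4 s = 118.71 min.
Single-satellite node shift = (7122.4/86166) × 360° = 29.76°.
With 3 satellites evenly phased, successive equator crossings are 29.76/3 = 9.919° apart.

9.92°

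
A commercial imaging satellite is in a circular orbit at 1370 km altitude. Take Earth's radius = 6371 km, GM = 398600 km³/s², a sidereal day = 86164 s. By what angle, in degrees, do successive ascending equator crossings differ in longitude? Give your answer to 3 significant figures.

28.3°

Semi-major axis a = 6371 + 1370 = 7741 km. Period T = 2π√(a³/μ) = 2π√(7741³/398600) = 6778.1 s = 112.97 min.
During one orbit Earth rotates (6778.1 / 86164) × 360° = 28.32°.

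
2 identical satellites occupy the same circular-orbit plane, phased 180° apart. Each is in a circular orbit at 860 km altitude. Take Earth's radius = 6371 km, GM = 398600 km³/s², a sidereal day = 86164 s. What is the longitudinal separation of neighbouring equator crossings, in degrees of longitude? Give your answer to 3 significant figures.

Semi-major axis a = 6371 + 860 = 7231 km. Period T = 2π√(a³/μ) = 2π√(7231³/398600) = 6119.4 s = 101.99 min.
Single-satellite node shift = (6119.4/86164) × 360° = 25.57°.
With 2 satellites evenly phased, successive equator crossings are 25.57/2 = 12.784° apart.

12.8°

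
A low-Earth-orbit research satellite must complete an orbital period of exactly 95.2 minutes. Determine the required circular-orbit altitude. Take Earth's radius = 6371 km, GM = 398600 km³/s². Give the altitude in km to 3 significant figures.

T = 95.2 min = 5712.0 s.
From T = 2π√(a³/μ): a = (μ T²/4π²)^(1/3) = (398600 × 5712.0² / 4π²)^(1/3) = 6906 km.
Altitude h = a − R = 6906 − 6371 = 535 km.

535 km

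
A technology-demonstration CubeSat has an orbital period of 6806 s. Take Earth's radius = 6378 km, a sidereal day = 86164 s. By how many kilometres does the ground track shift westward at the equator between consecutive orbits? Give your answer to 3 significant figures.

During one orbit Earth rotates (6806.0 / 86164) × 360° = 28.44°.
At the equator that is 28.44° × (2π·6378/360) km/° = 28.44 × 111.3 = 3165 km.

3170 km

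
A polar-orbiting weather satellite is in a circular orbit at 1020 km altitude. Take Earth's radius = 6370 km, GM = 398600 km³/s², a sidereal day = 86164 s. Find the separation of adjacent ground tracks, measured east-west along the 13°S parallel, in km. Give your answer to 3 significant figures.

2860 km

Semi-major axis a = 6370 + 1020 = 7390 km. Period T = 2π√(a³/μ) = 2π√(7390³/398600) = 6322.3 s = 105.37 min.
Node shift per orbit = (6322.3/86164) × 360° = 26.42°.
Equatorial spacing = 26.42 × 111.2 km/° = 2937 km.
At 13° latitude, spacing = 2937 × cos(13°) = 2862 km.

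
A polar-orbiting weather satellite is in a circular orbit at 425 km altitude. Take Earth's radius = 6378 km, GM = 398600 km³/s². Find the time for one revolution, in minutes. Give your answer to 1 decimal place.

93.1 min

Semi-major axis a = 6378 + 425 = 6803 km. Period T = 2π√(a³/μ) = 2π√(6803³/398600) = 5584.2 s = 93.07 min.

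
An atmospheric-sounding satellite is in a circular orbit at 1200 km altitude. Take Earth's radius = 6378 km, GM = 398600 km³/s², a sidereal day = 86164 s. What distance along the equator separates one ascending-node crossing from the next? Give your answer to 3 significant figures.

Semi-major axis a = 6378 + 1200 = 7578 km. Period T = 2π√(a³/μ) = 2π√(7578³/398600) = 6565.1 s = 109.42 min.
During one orbit Earth rotates (6565.1 / 86164) × 360° = 27.43°.
At the equator that is 27.43° × (2π·6378/360) km/° = 27.43 × 111.3 = 3053 km.

3050 km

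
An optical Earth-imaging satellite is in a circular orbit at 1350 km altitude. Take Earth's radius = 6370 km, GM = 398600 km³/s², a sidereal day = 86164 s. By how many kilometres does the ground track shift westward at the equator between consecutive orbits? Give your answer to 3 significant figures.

3140 km

Semi-major axis a = 6370 + 1350 = 7720 km. Period T = 2π√(a³/μ) = 2π√(7720³/398600) = 6750.5 s = 112.51 min.
During one orbit Earth rotates (6750.5 / 86164) × 360° = 28.20°.
At the equator that is 28.20° × (2π·6370/360) km/° = 28.20 × 111.2 = 3136 km.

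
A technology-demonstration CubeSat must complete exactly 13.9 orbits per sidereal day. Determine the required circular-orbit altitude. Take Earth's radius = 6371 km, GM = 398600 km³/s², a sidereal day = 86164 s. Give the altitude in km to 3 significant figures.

922 km

Required period T = 86164 / 13.9 = 6198.8 s.
From T = 2π√(a³/μ): a = (μ T²/4π²)^(1/3) = (398600 × 6198.8² / 4π²)^(1/3) = 7293 km.
Altitude h = a − R = 7293 − 6371 = 922 km.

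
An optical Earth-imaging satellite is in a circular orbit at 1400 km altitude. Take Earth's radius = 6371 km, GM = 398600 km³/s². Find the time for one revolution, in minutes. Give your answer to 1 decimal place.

113.6 min

Semi-major axis a = 6371 + 1400 = 7771 km. Period T = 2π√(a³/μ) = 2π√(7771³/398600) = 6817.5 s = 113.63 min.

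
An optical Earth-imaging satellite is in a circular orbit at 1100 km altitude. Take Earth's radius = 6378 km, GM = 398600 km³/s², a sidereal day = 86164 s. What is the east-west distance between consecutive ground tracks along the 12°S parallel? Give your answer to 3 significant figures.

2930 km

Semi-major axis a = 6378 + 1100 = 7478 km. Period T = 2π√(a³/μ) = 2π√(7478³/398600) = 6435.6 s = 107.26 min.
Node shift per orbit = (6435.6/86164) × 360° = 26.89°.
Equatorial spacing = 26.89 × 111.3 km/° = 2993 km.
At 12° latitude, spacing = 2993 × cos(12°) = 2928 km.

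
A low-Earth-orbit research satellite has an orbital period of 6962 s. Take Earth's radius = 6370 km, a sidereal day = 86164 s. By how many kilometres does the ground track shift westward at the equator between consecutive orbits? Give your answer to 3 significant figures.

During one orbit Earth rotates (6962.0 / 86164) × 360° = 29.09°.
At the equator that is 29.09° × (2π·6370/360) km/° = 29.09 × 111.2 = 3234 km.

3230 km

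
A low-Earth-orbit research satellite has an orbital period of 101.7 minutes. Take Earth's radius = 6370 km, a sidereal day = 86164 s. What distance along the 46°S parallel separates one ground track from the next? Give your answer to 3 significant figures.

1970 km

T = 101.7 min = 6102.0 s.
Node shift per orbit = (6102.0/86164) × 360° = 25.49°.
Equatorial spacing = 25.49 × 111.2 km/° = 2834 km.
At 46° latitude, spacing = 2834 × cos(46°) = 1969 km.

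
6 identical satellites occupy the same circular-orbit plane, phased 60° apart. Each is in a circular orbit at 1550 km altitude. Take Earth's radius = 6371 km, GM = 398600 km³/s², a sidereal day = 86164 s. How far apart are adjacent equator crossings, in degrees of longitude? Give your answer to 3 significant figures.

Semi-major axis a = 6371 + 1550 = 7921 km. Period T = 2π√(a³/μ) = 2π√(7921³/398600) = 7015.9 s = 116.93 min.
Single-satellite node shift = (7015.9/86164) × 360° = 29.31°.
With 6 satellites evenly phased, successive equator crossings are 29.31/6 = 4.885° apart.

4.89°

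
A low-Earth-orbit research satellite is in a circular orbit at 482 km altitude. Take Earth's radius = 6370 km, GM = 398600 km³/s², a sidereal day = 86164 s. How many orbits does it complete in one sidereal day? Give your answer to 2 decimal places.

15.26

Semi-major axis a = 6370 + 482 = 6852 km. Period T = 2π√(a³/μ) = 2π√(6852³/398600) = 5644.7 s = 94.08 min.
Orbits per sidereal day = 86164 / 5644.7 = 15.265.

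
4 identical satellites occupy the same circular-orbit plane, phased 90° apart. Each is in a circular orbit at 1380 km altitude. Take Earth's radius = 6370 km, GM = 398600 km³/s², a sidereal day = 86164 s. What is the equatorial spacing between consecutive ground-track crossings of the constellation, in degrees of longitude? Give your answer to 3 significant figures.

7.09°

Semi-major axis a = 6370 + 1380 = 7750 km. Period T = 2π√(a³/μ) = 2π√(7750³/398600) = 6789.9 s = 113.17 min.
Single-satellite node shift = (6789.9/86164) × 360° = 28.37°.
With 4 satellites evenly phased, successive equator crossings are 28.37/4 = 7.092° apart.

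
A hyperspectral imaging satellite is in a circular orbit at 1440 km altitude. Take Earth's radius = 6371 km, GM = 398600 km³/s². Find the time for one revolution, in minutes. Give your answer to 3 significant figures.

115 min

Semi-major axis a = 6371 + 1440 = 7811 km. Period T = 2π√(a³/μ) = 2π√(7811³/398600) = 6870.2 s = 114.50 min.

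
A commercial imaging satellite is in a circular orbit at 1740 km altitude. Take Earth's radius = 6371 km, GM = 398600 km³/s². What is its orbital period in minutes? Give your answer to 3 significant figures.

121 min

Semi-major axis a = 6371 + 1740 = 8111 km. Period T = 2π√(a³/μ) = 2π√(8111³/398600) = 7269.8 s = 121.16 min.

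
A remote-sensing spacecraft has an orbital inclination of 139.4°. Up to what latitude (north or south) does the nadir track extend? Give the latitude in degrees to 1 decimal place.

40.6°

Retrograde orbit: the ground track reaches ±(180° − i) = ±(180 − 139.4) = ±40.6°.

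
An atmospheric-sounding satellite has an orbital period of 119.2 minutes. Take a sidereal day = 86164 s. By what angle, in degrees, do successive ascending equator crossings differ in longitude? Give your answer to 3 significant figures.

T = 119.2 min = 7152.0 s.
During one orbit Earth rotates (7152.0 / 86164) × 360° = 29.88°.

29.9°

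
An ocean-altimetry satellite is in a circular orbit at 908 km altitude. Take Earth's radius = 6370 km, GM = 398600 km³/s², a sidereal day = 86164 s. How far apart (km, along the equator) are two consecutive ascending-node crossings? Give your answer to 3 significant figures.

2870 km

Semi-major axis a = 6370 + 908 = 7278 km. Period T = 2π√(a³/μ) = 2π√(7278³/398600) = 6179.2 s = 102.99 min.
During one orbit Earth rotates (6179.2 / 86164) × 360° = 25.82°.
At the equator that is 25.82° × (2π·6370/360) km/° = 25.82 × 111.2 = 2870 km.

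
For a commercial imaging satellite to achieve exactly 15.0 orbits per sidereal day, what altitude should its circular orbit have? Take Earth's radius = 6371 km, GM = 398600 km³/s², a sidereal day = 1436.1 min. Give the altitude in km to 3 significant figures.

Required period T = 86166 / 15.0 = 5744.4 s.
From T = 2π√(a³/μ): a = (μ T²/4π²)^(1/3) = (398600 × 5744.4² / 4π²)^(1/3) = 6932 km.
Altitude h = a − R = 6932 − 6371 = 561 km.

561 km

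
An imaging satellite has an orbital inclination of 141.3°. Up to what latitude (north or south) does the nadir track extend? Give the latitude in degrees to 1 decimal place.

Retrograde orbit: the ground track reaches ±(180° − i) = ±(180 − 141.3) = ±38.7°.

38.7°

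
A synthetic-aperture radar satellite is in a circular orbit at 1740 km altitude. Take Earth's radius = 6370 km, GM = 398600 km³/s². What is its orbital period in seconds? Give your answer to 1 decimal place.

7268.5 seconds

Semi-major axis a = 6370 + 1740 = 8110 km. Period T = 2π√(a³/μ) = 2π√(8110³/398600) = 7268.5 s = 121.14 min.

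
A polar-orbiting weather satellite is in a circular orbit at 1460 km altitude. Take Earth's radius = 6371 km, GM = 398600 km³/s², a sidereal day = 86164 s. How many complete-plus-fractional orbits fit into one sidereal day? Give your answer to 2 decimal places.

Semi-major axis a = 6371 + 1460 = 7831 km. Period T = 2π√(a³/μ) = 2π√(7831³/398600) = 6896.6 s = 114.94 min.
Orbits per sidereal day = 86164 / 6896.6 = 12.494.

12.49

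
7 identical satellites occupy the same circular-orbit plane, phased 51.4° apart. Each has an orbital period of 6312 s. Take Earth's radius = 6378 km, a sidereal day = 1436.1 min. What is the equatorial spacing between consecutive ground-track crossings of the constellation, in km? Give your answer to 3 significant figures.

419 km

Single-satellite node shift = (6312.0/86166) × 360° = 26.37°.
With 7 satellites evenly phased, successive equator crossings are 26.37/7 = 3.767° apart.
That is 3.767 × 111.3 = 419 km at the equator.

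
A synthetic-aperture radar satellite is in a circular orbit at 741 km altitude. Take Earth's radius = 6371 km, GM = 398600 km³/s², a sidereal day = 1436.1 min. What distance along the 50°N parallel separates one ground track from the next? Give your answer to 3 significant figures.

Semi-major axis a = 6371 + 741 = 7112 km. Period T = 2π√(a³/μ) = 2π√(7112³/398600) = 5969.0 s = 99.48 min.
Node shift per orbit = (5969.0/86166) × 360° = 24.94°.
Equatorial spacing = 24.94 × 111.2 km/° = 2773 km.
At 50° latitude, spacing = 2773 × cos(50°) = 1782 km.

1780 km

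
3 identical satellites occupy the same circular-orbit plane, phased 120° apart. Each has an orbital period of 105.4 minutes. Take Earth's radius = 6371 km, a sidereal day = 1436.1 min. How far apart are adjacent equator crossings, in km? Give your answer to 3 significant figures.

979 km

T = 105.4 min = 6324.0 s.
Single-satellite node shift = (6324.0/86166) × 360° = 26.42°.
With 3 satellites evenly phased, successive equator crossings are 26.42/3 = 8.807° apart.
That is 8.807 × 111.2 = 979 km at the equator.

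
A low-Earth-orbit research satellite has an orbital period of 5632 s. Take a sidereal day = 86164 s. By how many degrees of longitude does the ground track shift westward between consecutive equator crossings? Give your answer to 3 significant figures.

During one orbit Earth rotates (5632.0 / 86164) × 360° = 23.53°.

23.5°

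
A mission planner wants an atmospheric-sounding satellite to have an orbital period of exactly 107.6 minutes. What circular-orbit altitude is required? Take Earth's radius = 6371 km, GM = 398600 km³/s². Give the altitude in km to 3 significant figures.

1120 km

T = 107.6 min = 6456.0 s.
From T = 2π√(a³/μ): a = (μ T²/4π²)^(1/3) = (398600 × 6456.0² / 4π²)^(1/3) = 7494 km.
Altitude h = a − R = 7494 − 6371 = 1123 km.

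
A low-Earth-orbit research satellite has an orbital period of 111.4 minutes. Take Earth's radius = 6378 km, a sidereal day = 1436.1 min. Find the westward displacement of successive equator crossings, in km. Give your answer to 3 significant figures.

T = 111.4 min = 6684.0 s.
During one orbit Earth rotates (6684.0 / 86166) × 360° = 27.93°.
At the equator that is 27.93° × (2π·6378/360) km/° = 27.93 × 111.3 = 3109 km.

3110 km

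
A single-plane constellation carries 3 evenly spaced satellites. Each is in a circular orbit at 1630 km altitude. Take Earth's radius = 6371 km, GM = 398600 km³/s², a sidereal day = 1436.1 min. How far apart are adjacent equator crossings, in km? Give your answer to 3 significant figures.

1100 km

Semi-major axis a = 6371 + 1630 = 8001 km. Period T = 2π√(a³/μ) = 2π√(8001³/398600) = 7122.4 s = 118.71 min.
Single-satellite node shift = (7122.4/86166) × 360° = 29.76°.
With 3 satellites evenly phased, successive equator crossings are 29.76/3 = 9.919° apart.
That is 9.919 × 111.2 = 1103 km at the equator.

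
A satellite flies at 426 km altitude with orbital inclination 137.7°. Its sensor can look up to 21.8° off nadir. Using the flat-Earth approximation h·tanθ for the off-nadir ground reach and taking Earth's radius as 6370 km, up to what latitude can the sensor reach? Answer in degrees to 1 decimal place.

43.8°

Retrograde orbit: the ground track reaches ±(180° − i) = ±(180 − 137.7) = ±42.3°.
Sensor half-swath on the ground ≈ 426·tan(21.8°) = 170 km = 1.53° of latitude.
Maximum observable latitude ≈ 42.3 + 1.53 = 43.8°.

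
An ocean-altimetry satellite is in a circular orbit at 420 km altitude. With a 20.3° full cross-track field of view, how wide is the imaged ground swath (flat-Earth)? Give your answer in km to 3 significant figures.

Half-angle = 20.3°/2 = 10.15°.
Swath width ≈ 2h·tan(θ/2) = 2 × 420 × tan(10.15°) = 150.4 km.

150 km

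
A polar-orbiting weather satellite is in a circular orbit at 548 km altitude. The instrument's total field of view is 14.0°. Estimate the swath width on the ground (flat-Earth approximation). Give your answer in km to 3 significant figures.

Half-angle = 14.0°/2 = 7°.
Swath width ≈ 2h·tan(θ/2) = 2 × 548 × tan(7°) = 134.6 km.

135 km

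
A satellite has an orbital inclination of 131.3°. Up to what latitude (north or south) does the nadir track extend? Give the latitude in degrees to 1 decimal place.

Retrograde orbit: the ground track reaches ±(180° − i) = ±(180 − 131.3) = ±48.7°.

48.7°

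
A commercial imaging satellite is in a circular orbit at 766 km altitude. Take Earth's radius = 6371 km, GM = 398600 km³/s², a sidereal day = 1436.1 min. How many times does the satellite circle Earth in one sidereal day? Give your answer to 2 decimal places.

14.36

Semi-major axis a = 6371 + 766 = 7137 km. Period T = 2π√(a³/μ) = 2π√(7137³/398600) = 6000.5 s = 100.01 min.
Orbits per sidereal day = 86166 / 6000.5 = 14.360.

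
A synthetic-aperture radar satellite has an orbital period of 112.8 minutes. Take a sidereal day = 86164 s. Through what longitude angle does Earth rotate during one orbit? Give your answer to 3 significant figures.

28.3°

T = 112.8 min = 6768.0 s.
During one orbit Earth rotates (6768.0 / 86164) × 360° = 28.28°.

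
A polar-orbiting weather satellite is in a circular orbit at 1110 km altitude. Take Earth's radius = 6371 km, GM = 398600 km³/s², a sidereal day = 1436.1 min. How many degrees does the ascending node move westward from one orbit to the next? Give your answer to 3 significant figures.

26.9°

Semi-major axis a = 6371 + 1110 = 7481 km. Period T = 2π√(a³/μ) = 2π√(7481³/398600) = 6439.5 s = 107.32 min.
During one orbit Earth rotates (6439.5 / 86166) × 360° = 26.90°.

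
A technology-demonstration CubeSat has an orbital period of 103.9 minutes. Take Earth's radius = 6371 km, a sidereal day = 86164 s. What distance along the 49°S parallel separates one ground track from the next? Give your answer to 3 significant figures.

1900 km

T = 103.9 min = 6234.0 s.
Node shift per orbit = (6234.0/86164) × 360° = 26.05°.
Equatorial spacing = 26.05 × 111.2 km/° = 2896 km.
At 49° latitude, spacing = 2896 × cos(49°) = 1900 km.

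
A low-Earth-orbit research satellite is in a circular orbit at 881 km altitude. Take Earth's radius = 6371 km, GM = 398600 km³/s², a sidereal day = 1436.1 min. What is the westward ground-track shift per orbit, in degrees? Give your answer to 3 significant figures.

25.7°

Semi-major axis a = 6371 + 881 = 7252 km. Period T = 2π√(a³/μ) = 2π√(7252³/398600) = 6146.1 s = 102.43 min.
During one orbit Earth rotates (6146.1 / 86166) × 360° = 25.68°.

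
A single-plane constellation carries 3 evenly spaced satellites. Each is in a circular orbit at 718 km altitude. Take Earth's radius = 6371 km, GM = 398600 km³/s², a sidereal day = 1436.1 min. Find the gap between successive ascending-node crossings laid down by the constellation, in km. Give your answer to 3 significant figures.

Semi-major axis a = 6371 + 718 = 7089 km. Period T = 2π√(a³/μ) = 2π√(7089³/398600) = 5940.0 s = 99.00 min.
Single-satellite node shift = (5940.0/86166) × 360° = 24.82°.
With 3 satellites evenly phased, successive equator crossings are 24.82/3 = 8.272° apart.
That is 8.272 × 111.2 = 920 km at the equator.

920 km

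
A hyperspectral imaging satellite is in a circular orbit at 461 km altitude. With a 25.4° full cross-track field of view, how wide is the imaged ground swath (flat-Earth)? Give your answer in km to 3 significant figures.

208 km

Half-angle = 25.4°/2 = 12.7°.
Swath width ≈ 2h·tan(θ/2) = 2 × 461 × tan(12.7°) = 207.8 km.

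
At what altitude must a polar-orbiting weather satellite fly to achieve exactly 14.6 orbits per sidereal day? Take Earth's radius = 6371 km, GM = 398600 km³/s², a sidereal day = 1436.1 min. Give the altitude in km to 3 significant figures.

688 km

Required period T = 86166 / 14.6 = 5901.8 s.
From T = 2π√(a³/μ): a = (μ T²/4π²)^(1/3) = (398600 × 5901.8² / 4π²)^(1/3) = 7059 km.
Altitude h = a − R = 7059 − 6371 = 688 km.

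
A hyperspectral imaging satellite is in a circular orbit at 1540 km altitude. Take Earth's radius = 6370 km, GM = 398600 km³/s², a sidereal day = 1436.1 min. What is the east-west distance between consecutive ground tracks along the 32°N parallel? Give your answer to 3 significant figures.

Semi-major axis a = 6370 + 1540 = 7910 km. Period T = 2π√(a³/μ) = 2π√(7910³/398600) = 7001.3 s = 116.69 min.
Node shift per orbit = (7001.3/86166) × 360° = 29.25°.
Equatorial spacing = 29.25 × 111.2 km/° = 3252 km.
At 32° latitude, spacing = 3252 × cos(32°) = 2758 km.

2760 km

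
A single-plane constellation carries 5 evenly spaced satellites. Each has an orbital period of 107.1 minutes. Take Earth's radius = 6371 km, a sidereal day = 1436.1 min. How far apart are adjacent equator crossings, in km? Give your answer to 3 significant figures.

T = 107.1 min = 6426.0 s.
Single-satellite node shift = (6426.0/86166) × 360° = 26.85°.
With 5 satellites evenly phased, successive equator crossings are 26.85/5 = 5.370° apart.
That is 5.370 × 111.2 = 597 km at the equator.

597 km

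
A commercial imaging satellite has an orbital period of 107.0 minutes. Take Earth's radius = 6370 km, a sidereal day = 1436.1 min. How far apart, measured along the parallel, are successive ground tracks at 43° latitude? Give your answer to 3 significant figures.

T = 107.0 min = 6420.0 s.
Node shift per orbit = (6420.0/86166) × 360° = 26.82°.
Equatorial spacing = 26.82 × 111.2 km/° = 2982 km.
At 43° latitude, spacing = 2982 × cos(43°) = 2181 km.

2180 km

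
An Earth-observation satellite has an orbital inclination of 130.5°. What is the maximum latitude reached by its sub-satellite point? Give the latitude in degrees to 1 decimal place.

Retrograde orbit: the ground track reaches ±(180° − i) = ±(180 − 130.5) = ±49.5°.

49.5°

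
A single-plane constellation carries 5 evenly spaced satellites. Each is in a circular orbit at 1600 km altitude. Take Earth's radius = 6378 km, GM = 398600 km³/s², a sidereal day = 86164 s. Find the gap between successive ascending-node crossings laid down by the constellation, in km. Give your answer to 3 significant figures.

Semi-major axis a = 6378 + 1600 = 7978 km. Period T = 2π√(a³/μ) = 2π√(7978³/398600) = 7091.7 s = 118.20 min.
Single-satellite node shift = (7091.7/86164) × 360° = 29.63°.
With 5 satellites evenly phased, successive equator crossings are 29.63/5 = 5.926° apart.
That is 5.926 × 111.3 = 660 km at the equator.

660 km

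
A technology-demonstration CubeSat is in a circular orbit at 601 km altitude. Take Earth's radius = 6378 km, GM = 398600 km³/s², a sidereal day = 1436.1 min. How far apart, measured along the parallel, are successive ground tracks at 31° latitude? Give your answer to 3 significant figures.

2310 km

Semi-major axis a = 6378 + 601 = 6979 km. Period T = 2π√(a³/μ) = 2π√(6979³/398600) = 5802.3 s = 96.71 min.
Node shift per orbit = (5802.3/86166) × 360° = 24.24°.
Equatorial spacing = 24.24 × 111.3 km/° = 2699 km.
At 31° latitude, spacing = 2699 × cos(31°) = 2313 km.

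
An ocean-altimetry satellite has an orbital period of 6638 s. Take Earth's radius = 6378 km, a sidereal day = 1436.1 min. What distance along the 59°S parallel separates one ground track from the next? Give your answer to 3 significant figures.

1590 km

Node shift per orbit = (6638.0/86166) × 360° = 27.73°.
Equatorial spacing = 27.73 × 111.3 km/° = 3087 km.
At 59° latitude, spacing = 3087 × cos(59°) = 1590 km.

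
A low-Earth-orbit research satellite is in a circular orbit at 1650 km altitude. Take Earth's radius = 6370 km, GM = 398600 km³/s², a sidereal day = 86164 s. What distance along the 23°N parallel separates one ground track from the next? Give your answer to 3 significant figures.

3060 km

Semi-major axis a = 6370 + 1650 = 8020 km. Period T = 2π√(a³/μ) = 2π√(8020³/398600) = 7147.8 s = 119.13 min.
Node shift per orbit = (7147.8/86164) × 360° = 29.86°.
Equatorial spacing = 29.86 × 111.2 km/° = 3320 km.
At 23° latitude, spacing = 3320 × cos(23°) = 3056 km.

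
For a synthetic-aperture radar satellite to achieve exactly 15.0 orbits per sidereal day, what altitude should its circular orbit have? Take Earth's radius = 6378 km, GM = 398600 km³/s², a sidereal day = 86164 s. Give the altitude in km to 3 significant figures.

554 km

Required period T = 86164 / 15.0 = 5744.3 s.
From T = 2π√(a³/μ): a = (μ T²/4π²)^(1/3) = (398600 × 5744.3² / 4π²)^(1/3) = 6932 km.
Altitude h = a − R = 6932 − 6378 = 554 km.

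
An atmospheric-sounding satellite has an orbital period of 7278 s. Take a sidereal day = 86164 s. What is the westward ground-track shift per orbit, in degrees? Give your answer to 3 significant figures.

30.4°

During one orbit Earth rotates (7278.0 / 86164) × 360° = 30.41°.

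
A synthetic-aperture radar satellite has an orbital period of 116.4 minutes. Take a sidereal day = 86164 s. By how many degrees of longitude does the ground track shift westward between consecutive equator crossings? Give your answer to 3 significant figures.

29.2°

T = 116.4 min = 6984.0 s.
During one orbit Earth rotates (6984.0 / 86164) × 360° = 29.18°.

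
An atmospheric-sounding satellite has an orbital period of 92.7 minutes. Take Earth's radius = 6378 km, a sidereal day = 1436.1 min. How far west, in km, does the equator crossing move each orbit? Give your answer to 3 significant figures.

2590 km

T = 92.7 min = 5562.0 s.
During one orbit Earth rotates (5562.0 / 86166) × 360° = 23.24°.
At the equator that is 23.24° × (2π·6378/360) km/° = 23.24 × 111.3 = 2587 km.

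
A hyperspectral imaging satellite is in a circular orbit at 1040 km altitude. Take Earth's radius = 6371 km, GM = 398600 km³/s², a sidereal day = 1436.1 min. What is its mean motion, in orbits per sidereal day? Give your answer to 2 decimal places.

Semi-major axis a = 6371 + 1040 = 7411 km. Period T = 2π√(a³/μ) = 2π√(7411³/398600) = 6349.3 s = 105.82 min.
Orbits per sidereal day = 86166 / 6349.3 = 13.571.

13.57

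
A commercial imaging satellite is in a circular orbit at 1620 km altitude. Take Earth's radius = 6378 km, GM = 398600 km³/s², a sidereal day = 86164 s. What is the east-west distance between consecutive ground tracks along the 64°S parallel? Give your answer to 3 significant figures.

1450 km

Semi-major axis a = 6378 + 1620 = 7998 km. Period T = 2π√(a³/μ) = 2π√(7998³/398600) = 7118.4 s = 118.64 min.
Node shift per orbit = (7118.4/86164) × 360° = 29.74°.
Equatorial spacing = 29.74 × 111.3 km/° = 3311 km.
At 64° latitude, spacing = 3311 × cos(64°) = 1451 km.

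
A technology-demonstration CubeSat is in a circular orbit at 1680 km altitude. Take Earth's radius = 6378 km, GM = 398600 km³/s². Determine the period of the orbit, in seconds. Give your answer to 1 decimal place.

Semi-major axis a = 6378 + 1680 = 8058 km. Period T = 2π√(a³/μ) = 2π√(8058³/398600) = 7198.7 s = 119.98 min.

7198.7 seconds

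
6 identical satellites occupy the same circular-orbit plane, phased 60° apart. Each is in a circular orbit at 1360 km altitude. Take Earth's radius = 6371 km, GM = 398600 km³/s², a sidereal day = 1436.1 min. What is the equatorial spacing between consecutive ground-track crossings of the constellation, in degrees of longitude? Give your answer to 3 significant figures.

Semi-major axis a = 6371 + 1360 = 7731 km. Period T = 2π√(a³/μ) = 2π√(7731³/398600) = 6765.0 s = 112.75 min.
Single-satellite node shift = (6765.0/86166) × 360° = 28.26°.
With 6 satellites evenly phased, successive equator crossings are 28.26/6 = 4.711° apart.

4.71°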